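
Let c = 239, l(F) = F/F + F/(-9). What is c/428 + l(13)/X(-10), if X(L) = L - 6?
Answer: 1129/1926 ≈ 0.58619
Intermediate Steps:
X(L) = -6 + L
l(F) = 1 - F/9 (l(F) = 1 + F*(-⅑) = 1 - F/9)
c/428 + l(13)/X(-10) = 239/428 + (1 - ⅑*13)/(-6 - 10) = 239*(1/428) + (1 - 13/9)/(-16) = 239/428 - 4/9*(-1/16) = 239/428 + 1/36 = 1129/1926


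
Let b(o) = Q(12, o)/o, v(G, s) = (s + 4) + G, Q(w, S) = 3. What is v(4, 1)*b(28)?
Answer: 27/28 ≈ 0.96429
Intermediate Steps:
v(G, s) = 4 + G + s (v(G, s) = (4 + s) + G = 4 + G + s)
b(o) = 3/o
v(4, 1)*b(28) = (4 + 4 + 1)*(3/28) = 9*(3*(1/28)) = 9*(3/28) = 27/28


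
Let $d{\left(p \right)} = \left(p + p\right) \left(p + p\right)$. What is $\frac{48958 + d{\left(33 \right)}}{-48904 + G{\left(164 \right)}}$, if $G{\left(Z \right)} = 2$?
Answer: $- \frac{26657}{24451} \approx -1.0902$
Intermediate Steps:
$d{\left(p \right)} = 4 p^{2}$ ($d{\left(p \right)} = 2 p 2 p = 4 p^{2}$)
$\frac{48958 + d{\left(33 \right)}}{-48904 + G{\left(164 \right)}} = \frac{48958 + 4 \cdot 33^{2}}{-48904 + 2} = \frac{48958 + 4 \cdot 1089}{-48902} = \left(48958 + 4356\right) \left(- \frac{1}{48902}\right) = 53314 \left(- \frac{1}{48902}\right) = - \frac{26657}{24451}$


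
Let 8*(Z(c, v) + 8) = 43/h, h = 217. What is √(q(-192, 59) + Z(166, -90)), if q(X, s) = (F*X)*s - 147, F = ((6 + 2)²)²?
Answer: I*√34958604608970/868 ≈ 6811.7*I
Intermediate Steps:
Z(c, v) = -13845/1736 (Z(c, v) = -8 + (43/217)/8 = -8 + (43*(1/217))/8 = -8 + (⅛)*(43/217) = -8 + 43/1736 = -13845/1736)
F = 4096 (F = (8²)² = 64² = 4096)
q(X, s) = -147 + 4096*X*s (q(X, s) = (4096*X)*s - 147 = 4096*X*s - 147 = -147 + 4096*X*s)
√(q(-192, 59) + Z(166, -90)) = √((-147 + 4096*(-192)*59) - 13845/1736) = √((-147 - 46399488) - 13845/1736) = √(-46399635 - 13845/1736) = √(-80549780205/1736) = I*√34958604608970/868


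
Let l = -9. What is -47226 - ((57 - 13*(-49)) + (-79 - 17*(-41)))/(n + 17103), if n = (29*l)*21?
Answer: -274430942/5811 ≈ -47226.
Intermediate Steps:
n = -5481 (n = (29*(-9))*21 = -261*21 = -5481)
-47226 - ((57 - 13*(-49)) + (-79 - 17*(-41)))/(n + 17103) = -47226 - ((57 - 13*(-49)) + (-79 - 17*(-41)))/(-5481 + 17103) = -47226 - ((57 + 637) + (-79 + 697))/11622 = -47226 - (694 + 618)/11622 = -47226 - 1312/11622 = -47226 - 1*656/5811 = -47226 - 656/5811 = -274430942/5811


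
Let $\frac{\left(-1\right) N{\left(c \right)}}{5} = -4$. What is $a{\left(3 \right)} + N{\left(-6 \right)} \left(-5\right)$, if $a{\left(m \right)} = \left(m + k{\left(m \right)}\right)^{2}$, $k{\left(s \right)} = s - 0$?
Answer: $-64$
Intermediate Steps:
$N{\left(c \right)} = 20$ ($N{\left(c \right)} = \left(-5\right) \left(-4\right) = 20$)
$k{\left(s \right)} = s$ ($k{\left(s \right)} = s + 0 = s$)
$a{\left(m \right)} = 4 m^{2}$ ($a{\left(m \right)} = \left(m + m\right)^{2} = \left(2 m\right)^{2} = 4 m^{2}$)
$a{\left(3 \right)} + N{\left(-6 \right)} \left(-5\right) = 4 \cdot 3^{2} + 20 \left(-5\right) = 4 \cdot 9 - 100 = 36 - 100 = -64$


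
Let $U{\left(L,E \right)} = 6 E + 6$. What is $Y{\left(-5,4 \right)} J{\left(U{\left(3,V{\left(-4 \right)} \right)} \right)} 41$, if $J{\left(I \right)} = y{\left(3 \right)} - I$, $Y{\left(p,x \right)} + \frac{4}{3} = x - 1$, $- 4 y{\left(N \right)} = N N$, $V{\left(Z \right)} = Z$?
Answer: $\frac{4305}{4} \approx 1076.3$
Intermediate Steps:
$y{\left(N \right)} = - \frac{N^{2}}{4}$ ($y{\left(N \right)} = - \frac{N N}{4} = - \frac{N^{2}}{4}$)
$Y{\left(p,x \right)} = - \frac{7}{3} + x$ ($Y{\left(p,x \right)} = - \frac{4}{3} + \left(x - 1\right) = - \frac{4}{3} + \left(-1 + x\right) = - \frac{7}{3} + x$)
$U{\left(L,E \right)} = 6 + 6 E$
$J{\left(I \right)} = - \frac{9}{4} - I$ ($J{\left(I \right)} = - \frac{3^{2}}{4} - I = \left(- \frac{1}{4}\right) 9 - I = - \frac{9}{4} - I$)
$Y{\left(-5,4 \right)} J{\left(U{\left(3,V{\left(-4 \right)} \right)} \right)} 41 = \left(- \frac{7}{3} + 4\right) \left(- \frac{9}{4} - \left(6 + 6 \left(-4\right)\right)\right) 41 = \frac{5 \left(- \frac{9}{4} - \left(6 - 24\right)\right)}{3} \cdot 41 = \frac{5 \left(- \frac{9}{4} - -18\right)}{3} \cdot 41 = \frac{5 \left(- \frac{9}{4} + 18\right)}{3} \cdot 41 = \frac{5}{3} \cdot \frac{63}{4} \cdot 41 = \frac{105}{4} \cdot 41 = \frac{4305}{4}$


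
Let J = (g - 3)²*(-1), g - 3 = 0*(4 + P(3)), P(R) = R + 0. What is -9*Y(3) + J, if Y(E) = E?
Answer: -27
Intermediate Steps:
P(R) = R
g = 3 (g = 3 + 0*(4 + 3) = 3 + 0*7 = 3 + 0 = 3)
J = 0 (J = (3 - 3)²*(-1) = 0²*(-1) = 0*(-1) = 0)
-9*Y(3) + J = -9*3 + 0 = -27 + 0 = -27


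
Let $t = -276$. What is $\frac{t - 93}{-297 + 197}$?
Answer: $\frac{369}{100} \approx 3.69$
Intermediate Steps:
$\frac{t - 93}{-297 + 197} = \frac{-276 - 93}{-297 + 197} = - \frac{369}{-100} = \left(-369\right) \left(- \frac{1}{100}\right) = \frac{369}{100}$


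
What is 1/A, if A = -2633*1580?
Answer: -1/4160140 ≈ -2.4038e-7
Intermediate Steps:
A = -4160140
1/A = 1/(-4160140) = -1/4160140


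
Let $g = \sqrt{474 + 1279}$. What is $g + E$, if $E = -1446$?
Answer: $-1446 + \sqrt{1753} \approx -1404.1$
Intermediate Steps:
$g = \sqrt{1753} \approx 41.869$
$g + E = \sqrt{1753} - 1446 = -1446 + \sqrt{1753}$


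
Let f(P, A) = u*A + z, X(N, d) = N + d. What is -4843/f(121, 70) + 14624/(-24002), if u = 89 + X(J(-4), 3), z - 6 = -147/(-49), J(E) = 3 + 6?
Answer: -109882491/84955079 ≈ -1.2934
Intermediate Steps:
J(E) = 9
z = 9 (z = 6 - 147/(-49) = 6 - 147*(-1/49) = 6 + 3 = 9)
u = 101 (u = 89 + (9 + 3) = 89 + 12 = 101)
f(P, A) = 9 + 101*A (f(P, A) = 101*A + 9 = 9 + 101*A)
-4843/f(121, 70) + 14624/(-24002) = -4843/(9 + 101*70) + 14624/(-24002) = -4843/(9 + 7070) + 14624*(-1/24002) = -4843/7079 - 7312/12001 = -109882491/84955079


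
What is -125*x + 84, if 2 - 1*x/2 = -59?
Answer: -15166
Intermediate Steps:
x = 122 (x = 4 - 2*(-59) = 4 + 118 = 122)
-125*x + 84 = -125*122 + 84 = -15250 + 84 = -15166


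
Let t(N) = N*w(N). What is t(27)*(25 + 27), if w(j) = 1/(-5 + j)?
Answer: 702/11 ≈ 63.818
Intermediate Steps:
t(N) = N/(-5 + N)
t(27)*(25 + 27) = (27/(-5 + 27))*(25 + 27) = (27/22)*52 = 702/11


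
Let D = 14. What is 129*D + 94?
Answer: 1900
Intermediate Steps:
129*D + 94 = 129*14 + 94 = 1806 + 94 = 1900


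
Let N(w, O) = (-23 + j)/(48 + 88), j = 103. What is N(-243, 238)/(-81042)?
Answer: -5/688857 ≈ -7.2584e-6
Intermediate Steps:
N(w, O) = 10/17 (N(w, O) = (-23 + 103)/(48 + 88) = 80/136 = 80*(1/136) = 10/17)
N(-243, 238)/(-81042) = (10/17)/(-81042) = (10/17)*(-1/81042) = -5/688857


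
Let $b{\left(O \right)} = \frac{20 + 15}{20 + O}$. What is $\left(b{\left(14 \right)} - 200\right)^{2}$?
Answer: $\frac{45765225}{1156} \approx 39589.0$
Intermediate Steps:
$b{\left(O \right)} = \frac{35}{20 + O}$
$\left(b{\left(14 \right)} - 200\right)^{2} = \left(\frac{35}{20 + 14} - 200\right)^{2} = \left(\frac{35}{34} - 200\right)^{2} = \left(- \frac{6765}{34}\right)^{2} = \frac{45765225}{1156}$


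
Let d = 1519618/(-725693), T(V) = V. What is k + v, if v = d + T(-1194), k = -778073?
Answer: -565510126649/725693 ≈ -7.7927e+5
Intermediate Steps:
d = -1519618/725693 (d = 1519618*(-1/725693) = -1519618/725693 ≈ -2.0940)
v = -867997060/725693 (v = -1519618/725693 - 1194 = -867997060/725693 ≈ -1196.1)
k + v = -778073 - 867997060/725693 = -565510126649/725693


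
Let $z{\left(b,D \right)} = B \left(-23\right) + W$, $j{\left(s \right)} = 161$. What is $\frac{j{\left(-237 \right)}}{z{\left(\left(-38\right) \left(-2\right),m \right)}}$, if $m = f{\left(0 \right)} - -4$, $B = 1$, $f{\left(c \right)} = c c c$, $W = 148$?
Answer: $\frac{161}{125} \approx 1.288$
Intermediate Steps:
$f{\left(c \right)} = c^{3}$ ($f{\left(c \right)} = c^{2} c = c^{3}$)
$m = 4$ ($m = 0^{3} - -4 = 0 + 4 = 4$)
$z{\left(b,D \right)} = 125$ ($z{\left(b,D \right)} = 1 \left(-23\right) + 148 = -23 + 148 = 125$)
$\frac{j{\left(-237 \right)}}{z{\left(\left(-38\right) \left(-2\right),m \right)}} = \frac{161}{125}$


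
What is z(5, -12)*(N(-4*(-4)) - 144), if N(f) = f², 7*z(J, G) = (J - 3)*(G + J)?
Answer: -224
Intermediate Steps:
z(J, G) = (-3 + J)*(G + J)/7 (z(J, G) = ((J - 3)*(G + J))/7 = ((-3 + J)*(G + J))/7 = (-3 + J)*(G + J)/7)
z(5, -12)*(N(-4*(-4)) - 144) = (-3/7*(-12) - 3/7*5 + (⅐)*5² + (⅐)*(-12)*5)*((-4*(-4))² - 144) = (36/7 - 15/7 + (⅐)*25 - 60/7)*(16² - 144) = (36/7 - 15/7 + 25/7 - 60/7)*(256 - 144) = -2*112 = -224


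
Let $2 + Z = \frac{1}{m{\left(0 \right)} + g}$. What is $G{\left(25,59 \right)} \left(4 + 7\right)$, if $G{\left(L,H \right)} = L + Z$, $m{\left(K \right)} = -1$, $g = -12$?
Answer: $\frac{3278}{13} \approx 252.15$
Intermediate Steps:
$Z = - \frac{27}{13}$ ($Z = -2 + \frac{1}{-1 - 12} = -2 + \frac{1}{-13} = -2 - \frac{1}{13} = - \frac{27}{13} \approx -2.0769$)
$G{\left(L,H \right)} = - \frac{27}{13} + L$ ($G{\left(L,H \right)} = L - \frac{27}{13} = - \frac{27}{13} + L$)
$G{\left(25,59 \right)} \left(4 + 7\right) = \left(- \frac{27}{13} + 25\right) \left(4 + 7\right) = \frac{298}{13} \cdot 11 = \frac{3278}{13}$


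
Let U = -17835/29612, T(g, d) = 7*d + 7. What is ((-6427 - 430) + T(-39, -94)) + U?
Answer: -222344731/29612 ≈ -7508.6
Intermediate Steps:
T(g, d) = 7 + 7*d
U = -17835/29612 (U = -17835*1/29612 = -17835/29612 ≈ -0.60229)
((-6427 - 430) + T(-39, -94)) + U = ((-6427 - 430) + (7 + 7*(-94))) - 17835/29612 = (-6857 + (7 - 658)) - 17835/29612 = (-6857 - 651) - 17835/29612 = -7508 - 17835/29612 = -222344731/29612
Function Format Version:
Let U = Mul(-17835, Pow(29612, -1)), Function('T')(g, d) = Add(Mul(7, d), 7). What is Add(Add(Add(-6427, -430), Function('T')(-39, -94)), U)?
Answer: Rational(-222344731, 29612) ≈ -7508.6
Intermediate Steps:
Function('T')(g, d) = Add(7, Mul(7, d))
U = Rational(-17835, 29612) (U = Mul(-17835, Rational(1, 29612)) = Rational(-17835, 29612) ≈ -0.60229)
Add(Add(Add(-6427, -430), Function('T')(-39, -94)), U) = Add(Add(Add(-6427, -430), Add(7, Mul(7, -94))), Rational(-17835, 29612)) = Add(Add(-6857, Add(7, -658)), Rational(-17835, 29612)) = Add(Add(-6857, -651), Rational(-17835, 29612)) = Add(-7508, Rational(-17835, 29612)) = Rational(-222344731, 29612)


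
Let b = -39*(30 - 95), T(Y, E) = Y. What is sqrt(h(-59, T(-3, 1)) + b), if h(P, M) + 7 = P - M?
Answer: 2*sqrt(618) ≈ 49.719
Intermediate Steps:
h(P, M) = -7 + P - M (h(P, M) = -7 + (P - M) = -7 + P - M)
b = 2535 (b = -39*(-65) = 2535)
sqrt(h(-59, T(-3, 1)) + b) = sqrt((-7 - 59 - 1*(-3)) + 2535) = sqrt((-7 - 59 + 3) + 2535) = sqrt(-63 + 2535) = sqrt(2472) = 2*sqrt(618)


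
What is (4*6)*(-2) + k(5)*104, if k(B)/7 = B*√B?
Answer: -48 + 3640*√5 ≈ 8091.3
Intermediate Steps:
k(B) = 7*B^(3/2) (k(B) = 7*(B*√B) = 7*B^(3/2))
(4*6)*(-2) + k(5)*104 = (4*6)*(-2) + (7*5^(3/2))*104 = 24*(-2) + (7*(5*√5))*104 = -48 + (35*√5)*104 = -48 + 3640*√5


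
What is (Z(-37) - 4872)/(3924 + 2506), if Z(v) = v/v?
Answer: -4871/6430 ≈ -0.75754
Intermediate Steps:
Z(v) = 1
(Z(-37) - 4872)/(3924 + 2506) = (1 - 4872)/(3924 + 2506) = -4871/6430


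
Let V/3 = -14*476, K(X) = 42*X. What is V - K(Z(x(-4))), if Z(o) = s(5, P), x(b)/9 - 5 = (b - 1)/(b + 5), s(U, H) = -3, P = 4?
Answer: -19866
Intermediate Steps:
x(b) = 45 + 9*(-1 + b)/(5 + b) (x(b) = 45 + 9*((b - 1)/(b + 5)) = 45 + 9*((-1 + b)/(5 + b)) = 45 + 9*(-1 + b)/(5 + b))
Z(o) = -3
V = -19992 (V = 3*(-14*476) = 3*(-6664) = -19992)
V - K(Z(x(-4))) = -19992 - 42*(-3) = -19992 - 1*(-126) = -19992 + 126 = -19866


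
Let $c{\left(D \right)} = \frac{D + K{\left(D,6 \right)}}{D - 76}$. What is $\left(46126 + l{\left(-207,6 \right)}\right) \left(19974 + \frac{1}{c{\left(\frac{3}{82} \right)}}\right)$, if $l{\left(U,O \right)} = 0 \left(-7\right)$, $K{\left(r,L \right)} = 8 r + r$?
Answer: $\frac{13676151433}{15} \approx 9.1174 \cdot 10^{8}$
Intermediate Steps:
$K{\left(r,L \right)} = 9 r$
$l{\left(U,O \right)} = 0$
$c{\left(D \right)} = \frac{10 D}{-76 + D}$ ($c{\left(D \right)} = \frac{D + 9 D}{D - 76} = \frac{10 D}{-76 + D}$)
$\left(46126 + l{\left(-207,6 \right)}\right) \left(19974 + \frac{1}{c{\left(\frac{3}{82} \right)}}\right) = \left(46126 + 0\right) \left(19974 + \frac{1}{10 \cdot \frac{3}{82} \frac{1}{-76 + \frac{3}{82}}}\right) = 46126 \left(19974 + \frac{1}{10 \cdot 3 \cdot \frac{1}{82} \frac{1}{-76 + 3 \cdot \frac{1}{82}}}\right) = 46126 \left(19974 + \frac{1}{10 \cdot \frac{3}{82} \frac{1}{-76 + \frac{3}{82}}}\right) = 46126 \left(19974 + \frac{1}{10 \cdot \frac{3}{82} \frac{1}{- \frac{6229}{82}}}\right) = 46126 \left(19974 + \frac{1}{10 \cdot \frac{3}{82} \left(- \frac{82}{6229}\right)}\right) = 46126 \left(19974 + \frac{1}{- \frac{30}{6229}}\right) = 46126 \left(19974 - \frac{6229}{30}\right) = 46126 \cdot \frac{592991}{30} = \frac{13676151433}{15}$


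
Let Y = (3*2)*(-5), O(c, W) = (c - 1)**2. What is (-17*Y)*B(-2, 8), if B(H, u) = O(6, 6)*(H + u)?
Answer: 76500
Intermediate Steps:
O(c, W) = (-1 + c)**2
Y = -30 (Y = 6*(-5) = -30)
B(H, u) = 25*H + 25*u (B(H, u) = (-1 + 6)**2*(H + u) = 5**2*(H + u) = 25*(H + u) = 25*H + 25*u)
(-17*Y)*B(-2, 8) = (-17*(-30))*(25*(-2) + 25*8) = 510*(-50 + 200) = 510*150 = 76500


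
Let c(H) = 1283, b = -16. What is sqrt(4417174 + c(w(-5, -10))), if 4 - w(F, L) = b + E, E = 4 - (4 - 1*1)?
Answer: sqrt(4418457) ≈ 2102.0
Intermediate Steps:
E = 1 (E = 4 - (4 - 1) = 4 - 1*3 = 4 - 3 = 1)
w(F, L) = 19 (w(F, L) = 4 - (-16 + 1) = 4 - 1*(-15) = 4 + 15 = 19)
sqrt(4417174 + c(w(-5, -10))) = sqrt(4417174 + 1283) = sqrt(4418457)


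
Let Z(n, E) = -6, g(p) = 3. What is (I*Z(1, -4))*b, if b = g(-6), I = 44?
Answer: -792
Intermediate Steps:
b = 3
(I*Z(1, -4))*b = (44*(-6))*3 = -264*3 = -792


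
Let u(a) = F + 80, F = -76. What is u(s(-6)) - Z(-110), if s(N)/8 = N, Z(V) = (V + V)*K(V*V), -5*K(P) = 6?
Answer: -260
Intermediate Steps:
K(P) = -6/5 (K(P) = -⅕*6 = -6/5)
Z(V) = -12*V/5 (Z(V) = (V + V)*(-6/5) = (2*V)*(-6/5) = -12*V/5)
s(N) = 8*N
u(a) = 4 (u(a) = -76 + 80 = 4)
u(s(-6)) - Z(-110) = 4 - (-12)*(-110)/5 = 4 - 1*264 = 4 - 264 = -260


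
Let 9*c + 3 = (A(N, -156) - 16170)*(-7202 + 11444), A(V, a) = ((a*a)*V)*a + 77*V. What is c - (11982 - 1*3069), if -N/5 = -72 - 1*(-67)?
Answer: -134223474770/3 ≈ -4.4741e+10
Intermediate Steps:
N = 25 (N = -5*(-72 - 1*(-67)) = -5*(-72 + 67) = -5*(-5) = 25)
A(V, a) = 77*V + V*a**3 (A(V, a) = (a**2*V)*a + 77*V = (V*a**2)*a + 77*V = V*a**3 + 77*V = 77*V + V*a**3)
c = -134223448031/3 (c = -1/3 + ((25*(77 + (-156)**3) - 16170)*(-7202 + 11444))/9 = -1/3 + ((25*(77 - 3796416) - 16170)*4242)/9 = -1/3 + ((25*(-3796339) - 16170)*4242)/9 = -1/3 + ((-94908475 - 16170)*4242)/9 = -1/3 + (-94924645*4242)/9 = -1/3 + (1/9)*(-402670344090) = -1/3 - 134223448030/3 = -134223448031/3 ≈ -4.4741e+10)
c - (11982 - 1*3069) = -134223448031/3 - (11982 - 1*3069) = -134223448031/3 - (11982 - 3069) = -134223448031/3 - 1*8913 = -134223448031/3 - 8913 = -134223474770/3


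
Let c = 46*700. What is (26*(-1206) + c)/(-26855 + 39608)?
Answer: 844/12753 ≈ 0.066180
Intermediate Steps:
c = 32200
(26*(-1206) + c)/(-26855 + 39608) = (26*(-1206) + 32200)/(-26855 + 39608) = (-31356 + 32200)/12753 = 844*(1/12753) = 844/12753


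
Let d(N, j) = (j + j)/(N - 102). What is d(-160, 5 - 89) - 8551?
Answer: -1120097/131 ≈ -8550.4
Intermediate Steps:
d(N, j) = 2*j/(-102 + N) (d(N, j) = (2*j)/(-102 + N) = 2*j/(-102 + N))
d(-160, 5 - 89) - 8551 = 2*(5 - 89)/(-102 - 160) - 8551 = 2*(-84)/(-262) - 8551 = 2*(-84)*(-1/262) - 8551 = 84/131 - 8551 = -1120097/131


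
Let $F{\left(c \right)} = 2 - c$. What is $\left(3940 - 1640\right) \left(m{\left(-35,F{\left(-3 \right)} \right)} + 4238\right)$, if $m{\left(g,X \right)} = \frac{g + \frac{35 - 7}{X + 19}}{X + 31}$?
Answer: $\frac{526242875}{54} \approx 9.7452 \cdot 10^{6}$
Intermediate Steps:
$m{\left(g,X \right)} = \frac{g + \frac{28}{19 + X}}{31 + X}$
$\left(3940 - 1640\right) \left(m{\left(-35,F{\left(-3 \right)} \right)} + 4238\right) = \left(3940 - 1640\right) \left(\frac{28 + 19 \left(-35\right) + \left(2 - -3\right) \left(-35\right)}{589 + \left(2 - -3\right)^{2} + 50 \left(2 - -3\right)} + 4238\right) = 2300 \left(\frac{28 - 665 + \left(2 + 3\right) \left(-35\right)}{589 + \left(2 + 3\right)^{2} + 50 \left(2 + 3\right)} + 4238\right) = 2300 \left(\frac{28 - 665 + 5 \left(-35\right)}{589 + 5^{2} + 50 \cdot 5} + 4238\right) = 2300 \left(\frac{28 - 665 - 175}{589 + 25 + 250} + 4238\right) = 2300 \left(\frac{1}{864} \left(-812\right) + 4238\right) = 2300 \left(- \frac{203}{216} + 4238\right) = 2300 \cdot \frac{915205}{216} = \frac{526242875}{54}$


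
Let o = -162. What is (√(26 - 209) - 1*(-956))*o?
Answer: -154872 - 162*I*√183 ≈ -1.5487e+5 - 2191.5*I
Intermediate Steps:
(√(26 - 209) - 1*(-956))*o = (√(26 - 209) - 1*(-956))*(-162) = (√(-183) + 956)*(-162) = (I*√183 + 956)*(-162) = (956 + I*√183)*(-162) = -154872 - 162*I*√183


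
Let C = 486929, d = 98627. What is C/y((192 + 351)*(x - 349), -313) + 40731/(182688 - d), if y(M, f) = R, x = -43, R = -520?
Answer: -40910558549/43711720 ≈ -935.92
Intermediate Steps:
y(M, f) = -520
C/y((192 + 351)*(x - 349), -313) + 40731/(182688 - d) = 486929/(-520) + 40731/(182688 - 1*98627) = 486929*(-1/520) + 40731/(182688 - 98627) = -486929/520 + 40731/84061 = -40910558549/43711720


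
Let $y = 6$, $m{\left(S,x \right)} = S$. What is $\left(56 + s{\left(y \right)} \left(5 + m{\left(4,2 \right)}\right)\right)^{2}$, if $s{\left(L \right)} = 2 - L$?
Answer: $400$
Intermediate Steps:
$\left(56 + s{\left(y \right)} \left(5 + m{\left(4,2 \right)}\right)\right)^{2} = \left(56 + \left(2 - 6\right) \left(5 + 4\right)\right)^{2} = \left(56 + \left(2 - 6\right) 9\right)^{2} = \left(56 - 36\right)^{2} = 20^{2} = 400$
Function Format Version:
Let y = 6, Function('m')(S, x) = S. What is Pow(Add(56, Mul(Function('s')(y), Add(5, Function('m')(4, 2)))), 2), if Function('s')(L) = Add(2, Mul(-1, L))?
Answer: 400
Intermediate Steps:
Pow(Add(56, Mul(Function('s')(y), Add(5, Function('m')(4, 2)))), 2) = Pow(Add(56, Mul(Add(2, Mul(-1, 6)), Add(5, 4))), 2) = Pow(Add(56, Mul(Add(2, -6), 9)), 2) = Pow(Add(56, Mul(-4, 9)), 2) = Pow(Add(56, -36), 2) = Pow(20, 2) = 400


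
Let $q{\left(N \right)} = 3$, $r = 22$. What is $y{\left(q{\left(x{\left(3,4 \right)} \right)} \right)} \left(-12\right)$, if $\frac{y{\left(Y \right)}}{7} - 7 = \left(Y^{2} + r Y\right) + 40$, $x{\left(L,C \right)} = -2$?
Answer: $-10248$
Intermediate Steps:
$y{\left(Y \right)} = 329 + 7 Y^{2} + 154 Y$ ($y{\left(Y \right)} = 49 + 7 \left(\left(Y^{2} + 22 Y\right) + 40\right) = 49 + 7 \left(40 + Y^{2} + 22 Y\right) = 49 + \left(280 + 7 Y^{2} + 154 Y\right) = 329 + 7 Y^{2} + 154 Y$)
$y{\left(q{\left(x{\left(3,4 \right)} \right)} \right)} \left(-12\right) = \left(329 + 7 \cdot 3^{2} + 154 \cdot 3\right) \left(-12\right) = \left(329 + 7 \cdot 9 + 462\right) \left(-12\right) = \left(329 + 63 + 462\right) \left(-12\right) = 854 \left(-12\right) = -10248$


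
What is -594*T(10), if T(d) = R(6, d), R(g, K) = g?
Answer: -3564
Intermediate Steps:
T(d) = 6
-594*T(10) = -594*6 = -3564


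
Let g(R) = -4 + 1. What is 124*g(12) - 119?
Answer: -491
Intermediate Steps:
g(R) = -3
124*g(12) - 119 = 124*(-3) - 119 = -372 - 119 = -491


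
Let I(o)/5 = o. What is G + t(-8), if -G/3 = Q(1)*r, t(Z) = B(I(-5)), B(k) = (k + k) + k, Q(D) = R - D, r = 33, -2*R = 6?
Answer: 321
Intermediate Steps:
R = -3 (R = -½*6 = -3)
I(o) = 5*o
Q(D) = -3 - D
B(k) = 3*k (B(k) = 2*k + k = 3*k)
t(Z) = -75 (t(Z) = 3*(5*(-5)) = 3*(-25) = -75)
G = 396 (G = -3*(-3 - 1*1)*33 = -3*(-3 - 1)*33 = -(-12)*33 = -3*(-132) = 396)
G + t(-8) = 396 - 75 = 321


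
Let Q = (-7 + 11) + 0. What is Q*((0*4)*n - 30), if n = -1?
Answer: -120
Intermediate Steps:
Q = 4 (Q = 4 + 0 = 4)
Q*((0*4)*n - 30) = 4*((0*4)*(-1) - 30) = 4*(0*(-1) - 30) = 4*(0 - 30) = 4*(-30) = -120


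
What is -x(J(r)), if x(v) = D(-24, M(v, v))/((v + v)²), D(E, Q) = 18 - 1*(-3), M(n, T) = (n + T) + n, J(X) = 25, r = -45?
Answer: -21/2500 ≈ -0.0084000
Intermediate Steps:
M(n, T) = T + 2*n (M(n, T) = (T + n) + n = T + 2*n)
D(E, Q) = 21 (D(E, Q) = 18 + 3 = 21)
x(v) = 21/(4*v²) (x(v) = 21/((v + v)²) = 21/((2*v)²) = 21/((4*v²)) = 21*(1/(4*v²)) = 21/(4*v²))
-x(J(r)) = -21/(4*25²) = -21/(4*625) = -1*21/2500 = -21/2500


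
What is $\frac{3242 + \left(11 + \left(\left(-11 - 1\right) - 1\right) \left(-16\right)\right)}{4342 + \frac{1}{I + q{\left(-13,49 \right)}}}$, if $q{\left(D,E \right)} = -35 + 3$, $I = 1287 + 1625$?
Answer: $\frac{9967680}{12504961} \approx 0.7971$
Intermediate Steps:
$I = 2912$
$q{\left(D,E \right)} = -32$
$\frac{3242 + \left(11 + \left(\left(-11 - 1\right) - 1\right) \left(-16\right)\right)}{4342 + \frac{1}{I + q{\left(-13,49 \right)}}} = \frac{3242 + \left(11 + \left(\left(-11 - 1\right) - 1\right) \left(-16\right)\right)}{4342 + \frac{1}{2912 - 32}} = \frac{3242 + \left(11 + \left(-12 - 1\right) \left(-16\right)\right)}{4342 + \frac{1}{2880}} = \frac{3242 + \left(11 - -208\right)}{4342 + \frac{1}{2880}} = \frac{3242 + \left(11 + 208\right)}{\frac{12504961}{2880}} = \left(3242 + 219\right) \frac{2880}{12504961} = 3461 \cdot \frac{2880}{12504961} = \frac{9967680}{12504961}$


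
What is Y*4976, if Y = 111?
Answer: 552336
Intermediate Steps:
Y*4976 = 111*4976 = 552336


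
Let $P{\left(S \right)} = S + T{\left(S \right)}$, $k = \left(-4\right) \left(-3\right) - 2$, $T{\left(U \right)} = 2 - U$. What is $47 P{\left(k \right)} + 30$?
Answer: $124$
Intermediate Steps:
$k = 10$ ($k = 12 - 2 = 10$)
$P{\left(S \right)} = 2$ ($P{\left(S \right)} = S - \left(-2 + S\right) = 2$)
$47 P{\left(k \right)} + 30 = 47 \cdot 2 + 30 = 94 + 30 = 124$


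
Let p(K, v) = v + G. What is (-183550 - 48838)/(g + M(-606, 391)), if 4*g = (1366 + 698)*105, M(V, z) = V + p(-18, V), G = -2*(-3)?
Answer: -1066/243 ≈ -4.3868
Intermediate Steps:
G = 6
p(K, v) = 6 + v (p(K, v) = v + 6 = 6 + v)
M(V, z) = 6 + 2*V (M(V, z) = V + (6 + V) = 6 + 2*V)
g = 54180 (g = ((1366 + 698)*105)/4 = (2064*105)/4 = (¼)*216720 = 54180)
(-183550 - 48838)/(g + M(-606, 391)) = (-183550 - 48838)/(54180 + (6 + 2*(-606))) = -232388/(54180 + (6 - 1212)) = -232388/(54180 - 1206) = -232388/52974 = -232388*1/52974 = -1066/243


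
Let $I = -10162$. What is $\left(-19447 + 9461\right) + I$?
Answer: $-20148$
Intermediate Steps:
$\left(-19447 + 9461\right) + I = \left(-19447 + 9461\right) - 10162 = -9986 - 10162 = -20148$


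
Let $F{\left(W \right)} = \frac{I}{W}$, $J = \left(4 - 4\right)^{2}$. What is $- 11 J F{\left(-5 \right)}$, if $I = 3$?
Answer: $0$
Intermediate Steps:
$J = 0$ ($J = 0^{2} = 0$)
$F{\left(W \right)} = \frac{3}{W}$
$- 11 J F{\left(-5 \right)} = \left(-11\right) 0 \frac{3}{-5} = 0 \cdot 3 \left(- \frac{1}{5}\right) = 0 \left(- \frac{3}{5}\right) = 0$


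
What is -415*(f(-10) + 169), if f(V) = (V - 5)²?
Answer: -163510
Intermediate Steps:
f(V) = (-5 + V)²
-415*(f(-10) + 169) = -415*((-5 - 10)² + 169) = -415*((-15)² + 169) = -415*(225 + 169) = -415*394 = -163510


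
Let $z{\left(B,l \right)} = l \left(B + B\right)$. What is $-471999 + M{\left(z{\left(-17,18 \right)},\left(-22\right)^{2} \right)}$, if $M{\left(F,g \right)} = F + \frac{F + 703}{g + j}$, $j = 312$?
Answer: $- \frac{376198265}{796} \approx -4.7261 \cdot 10^{5}$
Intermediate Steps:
$z{\left(B,l \right)} = 2 B l$ ($z{\left(B,l \right)} = l 2 B = 2 B l$)
$M{\left(F,g \right)} = F + \frac{703 + F}{312 + g}$ ($M{\left(F,g \right)} = F + \frac{F + 703}{g + 312} = F + \frac{703 + F}{312 + g}$)
$-471999 + M{\left(z{\left(-17,18 \right)},\left(-22\right)^{2} \right)} = -471999 + \frac{703 + 313 \cdot 2 \left(-17\right) 18 + 2 \left(-17\right) 18 \left(-22\right)^{2}}{312 + \left(-22\right)^{2}} = -471999 + \frac{703 + 313 \left(-612\right) - 296208}{312 + 484} = -471999 + \frac{703 - 191556 - 296208}{796} = -471999 + \frac{1}{796} \left(-487061\right) = -471999 - \frac{487061}{796} = - \frac{376198265}{796}$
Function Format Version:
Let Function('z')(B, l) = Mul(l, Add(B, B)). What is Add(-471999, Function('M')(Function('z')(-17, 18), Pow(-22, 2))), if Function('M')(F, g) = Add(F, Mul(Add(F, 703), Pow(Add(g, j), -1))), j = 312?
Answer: Rational(-376198265, 796) ≈ -4.7261e+5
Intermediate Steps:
Function('z')(B, l) = Mul(2, B, l) (Function('z')(B, l) = Mul(l, Mul(2, B)) = Mul(2, B, l))
Function('M')(F, g) = Add(F, Mul(Pow(Add(312, g), -1), Add(703, F))) (Function('M')(F, g) = Add(F, Mul(Add(F, 703), Pow(Add(g, 312), -1))) = Add(F, Mul(Add(703, F), Pow(Add(312, g), -1))) = Add(F, Mul(Pow(Add(312, g), -1), Add(703, F))))
Add(-471999, Function('M')(Function('z')(-17, 18), Pow(-22, 2))) = Add(-471999, Mul(Pow(Add(312, Pow(-22, 2)), -1), Add(703, Mul(313, Mul(2, -17, 18)), Mul(Mul(2, -17, 18), Pow(-22, 2))))) = Add(-471999, Mul(Pow(Add(312, 484), -1), Add(703, Mul(313, -612), Mul(-612, 484)))) = Add(-471999, Mul(Pow(796, -1), Add(703, -191556, -296208))) = Add(-471999, Mul(Rational(1, 796), -487061)) = Add(-471999, Rational(-487061, 796)) = Rational(-376198265, 796)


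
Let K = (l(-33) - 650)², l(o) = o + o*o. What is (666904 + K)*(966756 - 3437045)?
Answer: -2054638172860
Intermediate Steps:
l(o) = o + o²
K = 164836 (K = (-33*(1 - 33) - 650)² = (-33*(-32) - 650)² = (1056 - 650)² = 406² = 164836)
(666904 + K)*(966756 - 3437045) = (666904 + 164836)*(966756 - 3437045) = 831740*(-2470289) = -2054638172860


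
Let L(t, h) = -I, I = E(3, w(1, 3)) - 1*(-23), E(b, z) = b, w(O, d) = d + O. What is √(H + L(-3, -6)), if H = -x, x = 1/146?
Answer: I*√554362/146 ≈ 5.0997*I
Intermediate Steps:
w(O, d) = O + d
x = 1/146 ≈ 0.0068493
I = 26 (I = 3 - 1*(-23) = 3 + 23 = 26)
H = -1/146 (H = -1*1/146 = -1/146 ≈ -0.0068493)
L(t, h) = -26 (L(t, h) = -1*26 = -26)
√(H + L(-3, -6)) = √(-1/146 - 26) = √(-3797/146) = I*√554362/146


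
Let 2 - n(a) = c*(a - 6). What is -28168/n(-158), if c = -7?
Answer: 14084/573 ≈ 24.579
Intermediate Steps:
n(a) = -40 + 7*a (n(a) = 2 - (-7)*(a - 6) = 2 - (-7)*(-6 + a) = 2 - (42 - 7*a) = 2 + (-42 + 7*a) = -40 + 7*a)
-28168/n(-158) = -28168/(-40 + 7*(-158)) = -28168/(-40 - 1106) = -28168/(-1146) = -28168*(-1/1146) = 14084/573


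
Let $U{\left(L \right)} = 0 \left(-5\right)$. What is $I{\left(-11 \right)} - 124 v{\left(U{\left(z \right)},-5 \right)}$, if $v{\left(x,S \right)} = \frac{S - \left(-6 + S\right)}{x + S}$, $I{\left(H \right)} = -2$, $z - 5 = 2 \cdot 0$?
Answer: $\frac{734}{5} \approx 146.8$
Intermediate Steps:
$z = 5$ ($z = 5 + 2 \cdot 0 = 5 + 0 = 5$)
$U{\left(L \right)} = 0$
$v{\left(x,S \right)} = \frac{6}{S + x}$
$I{\left(-11 \right)} - 124 v{\left(U{\left(z \right)},-5 \right)} = -2 - 124 \frac{6}{-5 + 0} = -2 - 124 \frac{6}{-5} = -2 - 124 \cdot 6 \left(- \frac{1}{5}\right) = -2 - - \frac{744}{5} = -2 + \frac{744}{5} = \frac{734}{5}$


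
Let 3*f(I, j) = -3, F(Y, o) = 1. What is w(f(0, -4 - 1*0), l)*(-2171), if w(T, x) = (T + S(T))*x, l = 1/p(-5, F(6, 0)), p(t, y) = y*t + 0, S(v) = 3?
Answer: 4342/5 ≈ 868.40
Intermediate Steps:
p(t, y) = t*y (p(t, y) = t*y + 0 = t*y)
f(I, j) = -1 (f(I, j) = (⅓)*(-3) = -1)
l = -⅕ (l = 1/(-5*1) = 1/(-5) = -⅕ ≈ -0.20000)
w(T, x) = x*(3 + T) (w(T, x) = (T + 3)*x = (3 + T)*x = x*(3 + T))
w(f(0, -4 - 1*0), l)*(-2171) = -(3 - 1)/5*(-2171) = -⅕*2*(-2171) = -⅖*(-2171) = 4342/5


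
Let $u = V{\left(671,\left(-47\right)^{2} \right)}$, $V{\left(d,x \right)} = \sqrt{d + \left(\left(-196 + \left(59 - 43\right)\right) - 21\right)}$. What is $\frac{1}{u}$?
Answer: $\frac{\sqrt{470}}{470} \approx 0.046127$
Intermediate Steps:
$V{\left(d,x \right)} = \sqrt{-201 + d}$ ($V{\left(d,x \right)} = \sqrt{d + \left(\left(-196 + 16\right) - 21\right)} = \sqrt{d - 201} = \sqrt{-201 + d}$)
$u = \sqrt{470}$ ($u = \sqrt{-201 + 671} = \sqrt{470} \approx 21.679$)
$\frac{1}{u} = \frac{1}{\sqrt{470}} = \frac{\sqrt{470}}{470}$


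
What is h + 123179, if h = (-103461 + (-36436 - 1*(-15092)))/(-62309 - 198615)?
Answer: 32140482201/260924 ≈ 1.2318e+5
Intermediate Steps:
h = 124805/260924 (h = (-103461 + (-36436 + 15092))/(-260924) = (-103461 - 21344)*(-1/260924) = -124805*(-1/260924) = 124805/260924 ≈ 0.47832)
h + 123179 = 124805/260924 + 123179 = 32140482201/260924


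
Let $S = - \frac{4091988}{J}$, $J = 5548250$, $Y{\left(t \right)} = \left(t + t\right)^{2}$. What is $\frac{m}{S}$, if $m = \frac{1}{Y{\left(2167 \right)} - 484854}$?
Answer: $- \frac{2774125}{37439034499788} \approx -7.4097 \cdot 10^{-8}$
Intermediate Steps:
$Y{\left(t \right)} = 4 t^{2}$ ($Y{\left(t \right)} = \left(2 t\right)^{2} = 4 t^{2}$)
$m = \frac{1}{18298702}$ ($m = \frac{1}{4 \cdot 2167^{2} - 484854} = \frac{1}{4 \cdot 4695889 - 484854} = \frac{1}{18783556 - 484854} = \frac{1}{18298702} \approx 5.4649 \cdot 10^{-8}$)
$S = - \frac{2045994}{2774125}$ ($S = - \frac{4091988}{5548250} = \left(-4091988\right) \frac{1}{5548250} = - \frac{2045994}{2774125} \approx -0.73753$)
$\frac{m}{S} = \frac{1}{18298702 \left(- \frac{2045994}{2774125}\right)} = \frac{1}{18298702} \left(- \frac{2774125}{2045994}\right) = - \frac{2774125}{37439034499788}$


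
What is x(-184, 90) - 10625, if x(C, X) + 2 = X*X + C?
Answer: -2711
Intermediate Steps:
x(C, X) = -2 + C + X**2 (x(C, X) = -2 + (X*X + C) = -2 + (X**2 + C) = -2 + (C + X**2) = -2 + C + X**2)
x(-184, 90) - 10625 = (-2 - 184 + 90**2) - 10625 = (-2 - 184 + 8100) - 10625 = 7914 - 10625 = -2711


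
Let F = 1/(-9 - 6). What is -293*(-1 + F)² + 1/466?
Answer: -34953503/104850 ≈ -333.37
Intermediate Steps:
F = -1/15 (F = 1/(-15) = -1/15 ≈ -0.066667)
-293*(-1 + F)² + 1/466 = -293*(-1 - 1/15)² + 1/466 = -293*(-16/15)² + 1/466 = -293*256/225 + 1/466 = -75008/225 + 1/466 = -34953503/104850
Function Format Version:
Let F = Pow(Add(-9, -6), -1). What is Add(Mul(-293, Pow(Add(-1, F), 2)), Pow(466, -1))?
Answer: Rational(-34953503, 104850) ≈ -333.37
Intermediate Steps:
F = Rational(-1, 15) (F = Pow(-15, -1) = Rational(-1, 15) ≈ -0.066667)
Add(Mul(-293, Pow(Add(-1, F), 2)), Pow(466, -1)) = Add(Mul(-293, Pow(Add(-1, Rational(-1, 15)), 2)), Pow(466, -1)) = Add(Mul(-293, Pow(Rational(-16, 15), 2)), Rational(1, 466)) = Add(Mul(-293, Rational(256, 225)), Rational(1, 466)) = Add(Rational(-75008, 225), Rational(1, 466)) = Rational(-34953503, 104850)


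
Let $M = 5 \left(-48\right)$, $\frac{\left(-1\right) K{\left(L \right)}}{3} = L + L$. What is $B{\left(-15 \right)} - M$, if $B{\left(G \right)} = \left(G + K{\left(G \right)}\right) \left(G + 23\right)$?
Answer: $840$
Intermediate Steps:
$K{\left(L \right)} = - 6 L$ ($K{\left(L \right)} = - 3 \left(L + L\right) = - 3 \cdot 2 L = - 6 L$)
$M = -240$
$B{\left(G \right)} = - 5 G \left(23 + G\right)$ ($B{\left(G \right)} = \left(G - 6 G\right) \left(G + 23\right) = - 5 G \left(23 + G\right)$)
$B{\left(-15 \right)} - M = 5 \left(-15\right) \left(-23 - -15\right) - -240 = 5 \left(-15\right) \left(-23 + 15\right) + 240 = 5 \left(-15\right) \left(-8\right) + 240 = 600 + 240 = 840$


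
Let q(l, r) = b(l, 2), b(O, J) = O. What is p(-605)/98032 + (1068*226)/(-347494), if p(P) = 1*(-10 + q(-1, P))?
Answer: -1075709555/1548433264 ≈ -0.69471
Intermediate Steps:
q(l, r) = l
p(P) = -11 (p(P) = 1*(-10 - 1) = 1*(-11) = -11)
p(-605)/98032 + (1068*226)/(-347494) = -11/98032 + (1068*226)/(-347494) = -11*1/98032 + 241368*(-1/347494) = -1/8912 - 120684/173747 = -1075709555/1548433264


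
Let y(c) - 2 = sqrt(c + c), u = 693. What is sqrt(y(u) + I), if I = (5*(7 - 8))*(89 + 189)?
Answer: sqrt(-1388 + 3*sqrt(154)) ≈ 36.753*I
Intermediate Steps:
y(c) = 2 + sqrt(2)*sqrt(c) (y(c) = 2 + sqrt(c + c) = 2 + sqrt(2*c) = 2 + sqrt(2)*sqrt(c))
I = -1390 (I = (5*(-1))*278 = -5*278 = -1390)
sqrt(y(u) + I) = sqrt((2 + sqrt(2)*sqrt(693)) - 1390) = sqrt((2 + sqrt(2)*(3*sqrt(77))) - 1390) = sqrt((2 + 3*sqrt(154)) - 1390) = sqrt(-1388 + 3*sqrt(154))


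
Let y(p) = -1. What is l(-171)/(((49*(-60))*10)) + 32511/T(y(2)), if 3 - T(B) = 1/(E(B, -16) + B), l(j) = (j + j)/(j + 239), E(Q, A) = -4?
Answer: 846301983/83300 ≈ 10160.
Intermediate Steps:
l(j) = 2*j/(239 + j) (l(j) = (2*j)/(239 + j) = 2*j/(239 + j))
T(B) = 3 - 1/(-4 + B)
l(-171)/(((49*(-60))*10)) + 32511/T(y(2)) = (2*(-171)/(239 - 171))/(((49*(-60))*10)) + 32511/(((-13 + 3*(-1))/(-4 - 1))) = (2*(-171)/68)/((-2940*10)) + 32511/(((-13 - 3)/(-5))) = (2*(-171)*(1/68))/(-29400) + 32511/((-1/5*(-16))) = -171/34*(-1/29400) + 32511/(16/5) = 57/333200 + 32511*(5/16) = 57/333200 + 162555/16 = 846301983/83300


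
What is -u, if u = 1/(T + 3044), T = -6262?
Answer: 1/3218 ≈ 0.00031075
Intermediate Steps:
u = -1/3218 (u = 1/(-6262 + 3044) = 1/(-3218) = -1/3218 ≈ -0.00031075)
-u = -1*(-1/3218) = 1/3218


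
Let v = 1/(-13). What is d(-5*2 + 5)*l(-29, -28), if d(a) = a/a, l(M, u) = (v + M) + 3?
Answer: -339/13 ≈ -26.077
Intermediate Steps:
v = -1/13 ≈ -0.076923
l(M, u) = 38/13 + M (l(M, u) = (-1/13 + M) + 3 = 38/13 + M)
d(a) = 1
d(-5*2 + 5)*l(-29, -28) = 1*(38/13 - 29) = 1*(-339/13) = -339/13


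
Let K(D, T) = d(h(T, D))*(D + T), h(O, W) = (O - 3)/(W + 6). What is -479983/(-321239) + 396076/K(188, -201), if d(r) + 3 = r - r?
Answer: 127253777501/12528321 ≈ 10157.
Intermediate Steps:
h(O, W) = (-3 + O)/(6 + W)
d(r) = -3 (d(r) = -3 + (r - r) = -3 + 0 = -3)
K(D, T) = -3*D - 3*T (K(D, T) = -3*(D + T) = -3*D - 3*T)
-479983/(-321239) + 396076/K(188, -201) = -479983/(-321239) + 396076/(-3*188 - 3*(-201)) = -479983*(-1/321239) + 396076/(-564 + 603) = 479983/321239 + 396076/39 = 127253777501/12528321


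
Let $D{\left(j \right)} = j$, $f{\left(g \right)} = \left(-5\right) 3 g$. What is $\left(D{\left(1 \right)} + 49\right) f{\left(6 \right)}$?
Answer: $-4500$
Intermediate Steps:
$f{\left(g \right)} = - 15 g$
$\left(D{\left(1 \right)} + 49\right) f{\left(6 \right)} = \left(1 + 49\right) \left(\left(-15\right) 6\right) = 50 \left(-90\right) = -4500$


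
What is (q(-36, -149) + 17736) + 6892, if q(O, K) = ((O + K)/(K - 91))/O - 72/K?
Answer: 6341139319/257472 ≈ 24628.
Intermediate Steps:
q(O, K) = -72/K + (K + O)/(O*(-91 + K)) (q(O, K) = ((K + O)/(-91 + K))/O - 72/K = (K + O)/(O*(-91 + K)) - 72/K = -72/K + (K + O)/(O*(-91 + K)))
(q(-36, -149) + 17736) + 6892 = (((-149)**2 + 6552*(-36) - 71*(-149)*(-36))/(-149*(-36)*(-91 - 149)) + 17736) + 6892 = (-1/149*(-1/36)*(22201 - 235872 - 380844)/(-240) + 17736) + 6892 = (-1/149*(-1/36)*(-1/240)*(-594515) + 17736) + 6892 = (118903/257472 + 17736) + 6892 = 4566642295/257472 + 6892 = 6341139319/257472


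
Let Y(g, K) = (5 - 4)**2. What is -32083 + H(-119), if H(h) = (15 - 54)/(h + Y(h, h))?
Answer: -3785755/118 ≈ -32083.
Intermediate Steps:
Y(g, K) = 1 (Y(g, K) = 1**2 = 1)
H(h) = -39/(1 + h) (H(h) = (15 - 54)/(h + 1) = -39/(1 + h))
-32083 + H(-119) = -32083 - 39/(1 - 119) = -32083 - 39/(-118) = -32083 - 39*(-1/118) = -32083 + 39/118 = -3785755/118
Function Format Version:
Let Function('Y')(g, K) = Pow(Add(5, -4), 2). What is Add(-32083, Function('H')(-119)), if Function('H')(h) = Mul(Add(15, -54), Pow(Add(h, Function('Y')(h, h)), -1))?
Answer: Rational(-3785755, 118) ≈ -32083.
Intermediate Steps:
Function('Y')(g, K) = 1 (Function('Y')(g, K) = Pow(1, 2) = 1)
Function('H')(h) = Mul(-39, Pow(Add(1, h), -1)) (Function('H')(h) = Mul(Add(15, -54), Pow(Add(h, 1), -1)) = Mul(-39, Pow(Add(1, h), -1)))
Add(-32083, Function('H')(-119)) = Add(-32083, Mul(-39, Pow(Add(1, -119), -1))) = Add(-32083, Mul(-39, Pow(-118, -1))) = Add(-32083, Mul(-39, Rational(-1, 118))) = Add(-32083, Rational(39, 118)) = Rational(-3785755, 118)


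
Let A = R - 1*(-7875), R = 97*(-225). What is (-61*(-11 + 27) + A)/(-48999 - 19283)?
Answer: 7463/34141 ≈ 0.21859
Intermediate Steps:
R = -21825
A = -13950 (A = -21825 - 1*(-7875) = -21825 + 7875 = -13950)
(-61*(-11 + 27) + A)/(-48999 - 19283) = (-61*(-11 + 27) - 13950)/(-48999 - 19283) = (-61*16 - 13950)/(-68282) = (-976 - 13950)*(-1/68282) = -14926*(-1/68282) = 7463/34141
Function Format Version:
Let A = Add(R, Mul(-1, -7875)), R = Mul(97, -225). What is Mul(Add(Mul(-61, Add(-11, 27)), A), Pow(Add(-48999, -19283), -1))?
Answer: Rational(7463, 34141) ≈ 0.21859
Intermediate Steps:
R = -21825
A = -13950 (A = Add(-21825, Mul(-1, -7875)) = Add(-21825, 7875) = -13950)
Mul(Add(Mul(-61, Add(-11, 27)), A), Pow(Add(-48999, -19283), -1)) = Mul(Add(Mul(-61, Add(-11, 27)), -13950), Pow(Add(-48999, -19283), -1)) = Mul(Add(Mul(-61, 16), -13950), Pow(-68282, -1)) = Mul(Add(-976, -13950), Rational(-1, 68282)) = Mul(-14926, Rational(-1, 68282)) = Rational(7463, 34141)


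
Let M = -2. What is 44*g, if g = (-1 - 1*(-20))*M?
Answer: -1672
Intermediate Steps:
g = -38 (g = (-1 - 1*(-20))*(-2) = (-1 + 20)*(-2) = 19*(-2) = -38)
44*g = 44*(-38) = -1672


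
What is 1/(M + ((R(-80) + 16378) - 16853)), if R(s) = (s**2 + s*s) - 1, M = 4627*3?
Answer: 1/26205 ≈ 3.8161e-5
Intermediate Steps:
M = 13881
R(s) = -1 + 2*s**2 (R(s) = (s**2 + s**2) - 1 = 2*s**2 - 1 = -1 + 2*s**2)
1/(M + ((R(-80) + 16378) - 16853)) = 1/(13881 + (((-1 + 2*(-80)**2) + 16378) - 16853)) = 1/(13881 + (((-1 + 2*6400) + 16378) - 16853)) = 1/(13881 + (((-1 + 12800) + 16378) - 16853)) = 1/(13881 + ((12799 + 16378) - 16853)) = 1/(13881 + (29177 - 16853)) = 1/(13881 + 12324) = 1/26205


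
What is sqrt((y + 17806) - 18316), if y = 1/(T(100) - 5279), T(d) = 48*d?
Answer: I*sqrt(117015389)/479 ≈ 22.583*I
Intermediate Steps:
y = -1/479 (y = 1/(48*100 - 5279) = 1/(4800 - 5279) = 1/(-479) = -1/479 ≈ -0.0020877)
sqrt((y + 17806) - 18316) = sqrt((-1/479 + 17806) - 18316) = sqrt(8529073/479 - 18316) = sqrt(-244291/479) = I*sqrt(117015389)/479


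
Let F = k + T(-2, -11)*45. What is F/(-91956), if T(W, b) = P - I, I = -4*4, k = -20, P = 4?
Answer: -220/22989 ≈ -0.0095698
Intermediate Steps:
I = -16
T(W, b) = 20 (T(W, b) = 4 - 1*(-16) = 4 + 16 = 20)
F = 880 (F = -20 + 20*45 = -20 + 900 = 880)
F/(-91956) = 880/(-91956) = 880*(-1/91956) = -220/22989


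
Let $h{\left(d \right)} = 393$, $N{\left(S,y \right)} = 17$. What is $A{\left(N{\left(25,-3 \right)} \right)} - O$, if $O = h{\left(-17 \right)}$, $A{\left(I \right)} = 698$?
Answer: $305$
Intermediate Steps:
$O = 393$
$A{\left(N{\left(25,-3 \right)} \right)} - O = 698 - 393 = 305$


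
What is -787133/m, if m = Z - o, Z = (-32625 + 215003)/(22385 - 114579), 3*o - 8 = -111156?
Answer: -108853409703/5123315789 ≈ -21.247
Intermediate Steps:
o = -111148/3 (o = 8/3 + (⅓)*(-111156) = 8/3 - 37052 = -111148/3 ≈ -37049.)
Z = -91189/46097 (Z = 182378/(-92194) = 182378*(-1/92194) = -91189/46097 ≈ -1.9782)
m = 5123315789/138291 (m = -91189/46097 - 1*(-111148/3) = -91189/46097 + 111148/3 = 5123315789/138291 ≈ 37047.)
-787133/m = -787133/5123315789/138291 = -787133*138291/5123315789 = -108853409703/5123315789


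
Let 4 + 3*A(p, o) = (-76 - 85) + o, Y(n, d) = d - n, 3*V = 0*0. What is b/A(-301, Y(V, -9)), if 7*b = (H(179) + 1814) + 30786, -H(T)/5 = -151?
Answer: -4765/58 ≈ -82.155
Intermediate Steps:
V = 0 (V = (0*0)/3 = (1/3)*0 = 0)
H(T) = 755 (H(T) = -5*(-151) = 755)
A(p, o) = -55 + o/3 (A(p, o) = -4/3 + ((-76 - 85) + o)/3 = -4/3 + (-161 + o)/3 = -4/3 + (-161/3 + o/3) = -55 + o/3)
b = 4765 (b = ((755 + 1814) + 30786)/7 = (2569 + 30786)/7 = (1/7)*33355 = 4765)
b/A(-301, Y(V, -9)) = 4765/(-55 + (-9 - 1*0)/3) = 4765/(-55 + (-9 + 0)/3) = 4765/(-55 + (1/3)*(-9)) = 4765/(-55 - 3) = 4765/(-58) = 4765*(-1/58) = -4765/58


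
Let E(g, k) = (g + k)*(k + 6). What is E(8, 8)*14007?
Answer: 3137568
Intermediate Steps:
E(g, k) = (6 + k)*(g + k) (E(g, k) = (g + k)*(6 + k) = (6 + k)*(g + k))
E(8, 8)*14007 = (8² + 6*8 + 6*8 + 8*8)*14007 = (64 + 48 + 48 + 64)*14007 = 224*14007 = 3137568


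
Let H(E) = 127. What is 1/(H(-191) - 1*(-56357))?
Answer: 1/56484 ≈ 1.7704e-5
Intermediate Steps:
1/(H(-191) - 1*(-56357)) = 1/(127 - 1*(-56357)) = 1/(127 + 56357) = 1/56484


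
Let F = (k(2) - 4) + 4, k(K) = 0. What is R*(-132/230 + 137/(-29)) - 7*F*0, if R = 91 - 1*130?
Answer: 689091/3335 ≈ 206.62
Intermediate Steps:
R = -39 (R = 91 - 130 = -39)
F = 0 (F = (0 - 4) + 4 = -4 + 4 = 0)
R*(-132/230 + 137/(-29)) - 7*F*0 = -39*(-132/230 + 137/(-29)) - 7*0*0 = -39*(-132*1/230 + 137*(-1/29)) + 0*0 = -39*(-66/115 - 137/29) + 0 = -39*(-17669/3335) + 0 = 689091/3335 + 0 = 689091/3335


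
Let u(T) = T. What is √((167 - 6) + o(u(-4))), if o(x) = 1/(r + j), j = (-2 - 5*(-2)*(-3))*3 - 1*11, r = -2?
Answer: 2*√478183/109 ≈ 12.688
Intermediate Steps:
j = -107 (j = (-2 + 10*(-3))*3 - 11 = (-2 - 30)*3 - 11 = -32*3 - 11 = -96 - 11 = -107)
o(x) = -1/109 (o(x) = 1/(-2 - 107) = 1/(-109) = -1/109)
√((167 - 6) + o(u(-4))) = √((167 - 6) - 1/109) = √(161 - 1/109) = √(17548/109) = 2*√478183/109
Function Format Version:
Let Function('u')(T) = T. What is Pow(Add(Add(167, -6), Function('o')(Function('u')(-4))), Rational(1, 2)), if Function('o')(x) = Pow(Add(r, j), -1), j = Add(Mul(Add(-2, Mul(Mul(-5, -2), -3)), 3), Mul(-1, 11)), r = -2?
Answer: Mul(Rational(2, 109), Pow(478183, Rational(1, 2))) ≈ 12.688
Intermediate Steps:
j = -107 (j = Add(Mul(Add(-2, Mul(10, -3)), 3), -11) = Add(Mul(Add(-2, -30), 3), -11) = Add(Mul(-32, 3), -11) = Add(-96, -11) = -107)
Function('o')(x) = Rational(-1, 109) (Function('o')(x) = Pow(Add(-2, -107), -1) = Pow(-109, -1) = Rational(-1, 109))
Pow(Add(Add(167, -6), Function('o')(Function('u')(-4))), Rational(1, 2)) = Pow(Add(Add(167, -6), Rational(-1, 109)), Rational(1, 2)) = Pow(Add(161, Rational(-1, 109)), Rational(1, 2)) = Pow(Rational(17548, 109), Rational(1, 2)) = Mul(Rational(2, 109), Pow(478183, Rational(1, 2)))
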